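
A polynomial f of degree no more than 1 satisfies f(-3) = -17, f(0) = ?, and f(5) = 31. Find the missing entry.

The 2 known points determine the degree-1 polynomial uniquely.
Write f(x) = ax + b. Substituting each data point gives a linear system:
  -3a + b = -17
  5a + b = 31
Solving the system yields a = 6, b = 1.
So f(x) = 6x + 1.
Then f(0) = 1.

1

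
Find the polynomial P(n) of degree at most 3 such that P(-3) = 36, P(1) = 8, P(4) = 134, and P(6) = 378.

Write P(n) = an^3 + bn^2 + cn + d. Substituting each data point gives a linear system:
  -27a + 9b - 3c + d = 36
  a + b + c + d = 8
  64a + 16b + 4c + d = 134
  216a + 36b + 6c + d = 378
Solving the system yields a = 1, b = 5, c = -4, d = 6.
So P(n) = n^3 + 5n^2 - 4n + 6.
Check: P(1) = 8. ✓

P(n) = n^3 + 5n^2 - 4n + 6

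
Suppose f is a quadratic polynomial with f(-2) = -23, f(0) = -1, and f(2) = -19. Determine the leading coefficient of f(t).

Write f(t) = at^2 + bt + c. Substituting each data point gives a linear system:
  4a - 2b + c = -23
  c = -1
  4a + 2b + c = -19
Solving the system yields a = -5, b = 1, c = -1.
So f(t) = -5t² + t - 1.
The leading coefficient is -5.

-5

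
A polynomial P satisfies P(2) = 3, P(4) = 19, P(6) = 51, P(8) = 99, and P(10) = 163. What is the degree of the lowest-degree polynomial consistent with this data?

2

Forward differences of the values at x = 2, 4, 6, 8, 10:
  P  : 3  19  51  99  163
  Δ  : 16  32  48  64
  Δ^2: 16  16  16
  Δ^3: 0  0
  Δ^4: 0
The second differences are constant (16) and nonzero, while all higher differences vanish, so the minimal degree is 2.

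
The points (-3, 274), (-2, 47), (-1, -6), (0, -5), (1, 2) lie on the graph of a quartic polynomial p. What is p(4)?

Using the Lagrange interpolation formula with nodes -3, -2, -1, 0, 1:
  L_0(u) = (u + 2)(u + 1)u(u - 1) / 24
  L_1(u) = (u + 3)(u + 1)u(u - 1) / -6
  L_2(u) = (u + 3)(u + 2)u(u - 1) / 4
  L_3(u) = (u + 3)(u + 2)(u + 1)(u - 1) / -6
  L_4(u) = (u + 3)(u + 2)(u + 1)u / 24
Then p(u) = 274·L_0(u) + 47·L_1(u) - 6·L_2(u) - 5·L_3(u) + 2·L_4(u).
Expanding and collecting terms gives p(u) = 3u^4 - 2u^3 + 6u - 5.
Evaluating at u = 4: p(4) = 659.

659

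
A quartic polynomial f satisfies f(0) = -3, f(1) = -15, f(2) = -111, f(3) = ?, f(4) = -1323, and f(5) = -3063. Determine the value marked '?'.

The 5 known points determine the degree-4 polynomial uniquely.
Write f(n) = an^4 + bn^3 + cn^2 + dn + e. Substituting each data point gives a linear system:
  e = -3
  a + b + c + d + e = -15
  16a + 8b + 4c + 2d + e = -111
  256a + 64b + 16c + 4d + e = -1323
  625a + 125b + 25c + 5d + e = -3063
Solving the system yields a = -4, b = -4, c = -2, d = -2, e = -3.
So f(n) = -4n^4 - 4n^3 - 2n^2 - 2n - 3.
Then f(3) = -459.

-459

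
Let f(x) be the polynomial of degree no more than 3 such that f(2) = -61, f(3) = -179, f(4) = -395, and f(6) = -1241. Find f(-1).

5

Using the Lagrange interpolation formula with nodes 2, 3, 4, 6:
  L_0(x) = (x - 3)(x - 4)(x - 6) / -8
  L_1(x) = (x - 2)(x - 4)(x - 6) / 3
  L_2(x) = (x - 2)(x - 3)(x - 6) / -4
  L_3(x) = (x - 2)(x - 3)(x - 4) / 24
Then f(x) = -61·L_0(x) - 179·L_1(x) - 395·L_2(x) - 1241·L_3(x).
Expanding and collecting terms gives f(x) = -5x^3 - 4x^2 - 3x + 1.
Evaluating at x = -1: f(-1) = 5.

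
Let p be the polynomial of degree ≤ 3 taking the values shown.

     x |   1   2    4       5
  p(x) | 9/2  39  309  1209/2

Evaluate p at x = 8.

2493

Using the Lagrange interpolation formula with nodes 1, 2, 4, 5:
  L_0(x) = (x - 2)(x - 4)(x - 5) / -12
  L_1(x) = (x - 1)(x - 4)(x - 5) / 6
  L_2(x) = (x - 1)(x - 2)(x - 5) / -6
  L_3(x) = (x - 1)(x - 2)(x - 4) / 12
Then p(x) = 9/2·L_0(x) + 39·L_1(x) + 309·L_2(x) + 1209/2·L_3(x).
Expanding and collecting terms gives p(x) = 5x³ - (3/2)x² + 4x - 3.
Evaluating at x = 8: p(8) = 2493.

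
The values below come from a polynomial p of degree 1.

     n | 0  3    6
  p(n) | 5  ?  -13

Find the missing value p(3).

-4

On equispaced nodes a degree-1 polynomial has vanishing second forward difference, so
  p(0) - 2·p(3) + p(6) = 0.
Substituting the known values and solving for p(3):
  -2·p(3) = 8
  p(3) = -4.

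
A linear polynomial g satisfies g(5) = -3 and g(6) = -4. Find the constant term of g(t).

2

Write g(t) = at + b. Substituting each data point gives a linear system:
  5a + b = -3
  6a + b = -4
Solving the system yields a = -1, b = 2.
So g(t) = -t + 2.
The constant term is 2.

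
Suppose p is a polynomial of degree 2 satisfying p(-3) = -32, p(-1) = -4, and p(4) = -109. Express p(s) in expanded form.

p(s) = -5s^2 - 6s - 5

Using the Lagrange interpolation formula with nodes -3, -1, 4:
  L_0(s) = (s + 1)(s - 4) / 14
  L_1(s) = (s + 3)(s - 4) / -10
  L_2(s) = (s + 3)(s + 1) / 35
Then p(s) = -32·L_0(s) - 4·L_1(s) - 109·L_2(s).
Expanding and collecting terms gives p(s) = -5s^2 - 6s - 5.
Check: p(-1) = -4. ✓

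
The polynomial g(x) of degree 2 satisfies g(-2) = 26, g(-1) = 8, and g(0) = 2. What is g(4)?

Forward differences of the values at x = -2, -1, 0:
  g  : 26  8  2
  Δ  : -18  -6
  Δ^2: 12
The second differences are constant, confirming degree 2.
Interpolating (Newton forward form) and evaluating at x = 4 gives g(4) = 98.

98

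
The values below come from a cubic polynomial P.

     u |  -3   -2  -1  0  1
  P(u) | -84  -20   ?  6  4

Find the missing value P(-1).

The 4 known points determine the degree-3 polynomial uniquely.
Write P(u) = au^3 + bu^2 + cu + d. Substituting each data point gives a linear system:
  -27a + 9b - 3c + d = -84
  -8a + 4b - 2c + d = -20
  d = 6
  a + b + c + d = 4
Solving the system yields a = 3, b = -2, c = -3, d = 6.
So P(u) = 3u^3 - 2u^2 - 3u + 6.
Then P(-1) = 4.

4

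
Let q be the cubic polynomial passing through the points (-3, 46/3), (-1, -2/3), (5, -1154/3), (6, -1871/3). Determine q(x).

q(x) = -2x^3 - 5x^2 - 2x + 1/3

Using the Lagrange interpolation formula with nodes -3, -1, 5, 6:
  L_0(x) = (x + 1)(x - 5)(x - 6) / -144
  L_1(x) = (x + 3)(x - 5)(x - 6) / 84
  L_2(x) = (x + 3)(x + 1)(x - 6) / -48
  L_3(x) = (x + 3)(x + 1)(x - 5) / 63
Then q(x) = 46/3·L_0(x) - 2/3·L_1(x) - 1154/3·L_2(x) - 1871/3·L_3(x).
Expanding and collecting terms gives q(x) = -2x³ - 5x² - 2x + 1/3.
Check: q(6) = -1871/3. ✓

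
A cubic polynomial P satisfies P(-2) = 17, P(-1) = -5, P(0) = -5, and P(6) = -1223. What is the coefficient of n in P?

1

Write P(n) = an^3 + bn^2 + cn + d. Substituting each data point gives a linear system:
  -8a + 4b - 2c + d = 17
  -a + b - c + d = -5
  d = -5
  216a + 36b + 6c + d = -1223
Solving the system yields a = -5, b = -4, c = 1, d = -5.
So P(n) = -5n^3 - 4n^2 + n - 5.
The coefficient of n is 1.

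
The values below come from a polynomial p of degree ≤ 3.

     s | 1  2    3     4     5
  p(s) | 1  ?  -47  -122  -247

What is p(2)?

On equispaced nodes a degree-3 polynomial has vanishing fourth forward difference, so
  p(1) - 4·p(2) + 6·p(3) - 4·p(4) + p(5) = 0.
Substituting the known values and solving for p(2):
  -4·p(2) = 40
  p(2) = -10.

-10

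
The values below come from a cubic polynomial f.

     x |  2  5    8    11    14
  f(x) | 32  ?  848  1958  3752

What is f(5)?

260

On equispaced nodes a degree-3 polynomial has vanishing fourth forward difference, so
  f(2) - 4·f(5) + 6·f(8) - 4·f(11) + f(14) = 0.
Substituting the known values and solving for f(5):
  -4·f(5) = -1040
  f(5) = 260.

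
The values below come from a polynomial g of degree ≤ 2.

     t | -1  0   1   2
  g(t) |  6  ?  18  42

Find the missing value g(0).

On equispaced nodes a degree-2 polynomial has vanishing third forward difference, so
  - g(-1) + 3·g(0) - 3·g(1) + g(2) = 0.
Substituting the known values and solving for g(0):
  3·g(0) = 18
  g(0) = 6.

6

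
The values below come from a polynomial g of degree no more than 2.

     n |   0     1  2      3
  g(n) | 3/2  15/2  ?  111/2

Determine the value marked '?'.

51/2

On equispaced nodes a degree-2 polynomial has vanishing third forward difference, so
  - g(0) + 3·g(1) - 3·g(2) + g(3) = 0.
Substituting the known values and solving for g(2):
  -3·g(2) = -153/2
  g(2) = 51/2.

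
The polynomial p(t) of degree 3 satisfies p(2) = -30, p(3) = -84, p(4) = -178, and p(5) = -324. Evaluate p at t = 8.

-1194

Using the Lagrange interpolation formula with nodes 2, 3, 4, 5:
  L_0(t) = (t - 3)(t - 4)(t - 5) / -6
  L_1(t) = (t - 2)(t - 4)(t - 5) / 2
  L_2(t) = (t - 2)(t - 3)(t - 5) / -2
  L_3(t) = (t - 2)(t - 3)(t - 4) / 6
Then p(t) = -30·L_0(t) - 84·L_1(t) - 178·L_2(t) - 324·L_3(t).
Expanding and collecting terms gives p(t) = -2t^3 - 2t^2 - 6t + 6.
Evaluating at t = 8: p(8) = -1194.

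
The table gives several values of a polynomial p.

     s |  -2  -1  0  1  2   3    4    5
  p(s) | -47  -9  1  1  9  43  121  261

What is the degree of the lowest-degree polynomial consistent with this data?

3

Forward differences of the values at s = -2, -1, 0, 1, 2, 3, 4, 5:
  p  : -47  -9  1  1  9  43  121  261
  Δ  : 38  10  0  8  34  78  140
  Δ^2: -28  -10  8  26  44  62
  Δ^3: 18  18  18  18  18
  Δ^4: 0  0  0  0
  Δ^5: 0  0  0
  Δ^6: 0  0
  Δ^7: 0
The third differences are constant (18) and nonzero, while all higher differences vanish, so the minimal degree is 3.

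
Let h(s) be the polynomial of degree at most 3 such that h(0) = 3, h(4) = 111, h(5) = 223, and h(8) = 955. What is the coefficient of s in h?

-1

Write h(s) = as^3 + bs^2 + cs + d. Substituting each data point gives a linear system:
  d = 3
  64a + 16b + 4c + d = 111
  125a + 25b + 5c + d = 223
  512a + 64b + 8c + d = 955
Solving the system yields a = 2, b = -1, c = -1, d = 3.
So h(s) = 2s³ - s² - s + 3.
The coefficient of s is -1.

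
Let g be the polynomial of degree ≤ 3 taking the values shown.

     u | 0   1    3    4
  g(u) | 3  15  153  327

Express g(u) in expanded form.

g(u) = 4u^3 + 3u^2 + 5u + 3

Write g(u) = au^3 + bu^2 + cu + d. Substituting each data point gives a linear system:
  d = 3
  a + b + c + d = 15
  27a + 9b + 3c + d = 153
  64a + 16b + 4c + d = 327
Solving the system yields a = 4, b = 3, c = 5, d = 3.
So g(u) = 4u^3 + 3u^2 + 5u + 3.
Check: g(0) = 3. ✓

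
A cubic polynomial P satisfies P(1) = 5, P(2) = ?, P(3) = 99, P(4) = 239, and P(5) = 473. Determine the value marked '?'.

29

The 4 known points determine the degree-3 polynomial uniquely.
Write P(s) = as^3 + bs^2 + cs + d. Substituting each data point gives a linear system:
  a + b + c + d = 5
  27a + 9b + 3c + d = 99
  64a + 16b + 4c + d = 239
  125a + 25b + 5c + d = 473
Solving the system yields a = 4, b = -1, c = -1, d = 3.
So P(s) = 4s^3 - s^2 - s + 3.
Then P(2) = 29.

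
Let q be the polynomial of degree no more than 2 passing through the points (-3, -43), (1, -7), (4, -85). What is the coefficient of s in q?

Write q(s) = as^2 + bs + c. Substituting each data point gives a linear system:
  9a - 3b + c = -43
  a + b + c = -7
  16a + 4b + c = -85
Solving the system yields a = -5, b = -1, c = -1.
So q(s) = -5s² - s - 1.
The coefficient of s is -1.

-1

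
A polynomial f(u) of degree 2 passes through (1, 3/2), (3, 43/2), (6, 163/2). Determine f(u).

Write f(u) = au^2 + bu + c. Substituting each data point gives a linear system:
  a + b + c = 3/2
  9a + 3b + c = 43/2
  36a + 6b + c = 163/2
Solving the system yields a = 2, b = 2, c = -5/2.
So f(u) = 2u² + 2u - 5/2.
Check: f(1) = 3/2. ✓

f(u) = 2u^2 + 2u - 5/2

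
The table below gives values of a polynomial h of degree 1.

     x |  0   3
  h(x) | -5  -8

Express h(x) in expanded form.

Using the Lagrange interpolation formula with nodes 0, 3:
  L_0(x) = (x - 3) / -3
  L_1(x) = x / 3
Then h(x) = -5·L_0(x) - 8·L_1(x).
Expanding and collecting terms gives h(x) = -x - 5.
Check: h(0) = -5. ✓

h(x) = -x - 5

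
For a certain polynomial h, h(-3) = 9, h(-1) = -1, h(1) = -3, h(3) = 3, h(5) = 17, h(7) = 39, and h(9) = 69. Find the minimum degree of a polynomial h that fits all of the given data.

2

Forward differences of the values at n = -3, -1, 1, 3, 5, 7, 9:
  h  : 9  -1  -3  3  17  39  69
  Δ  : -10  -2  6  14  22  30
  Δ^2: 8  8  8  8  8
  Δ^3: 0  0  0  0
  Δ^4: 0  0  0
  Δ^5: 0  0
  Δ^6: 0
The second differences are constant (8) and nonzero, while all higher differences vanish, so the minimal degree is 2.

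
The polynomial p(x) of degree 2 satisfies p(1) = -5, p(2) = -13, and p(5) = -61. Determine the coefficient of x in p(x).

Write p(x) = ax^2 + bx + c. Substituting each data point gives a linear system:
  a + b + c = -5
  4a + 2b + c = -13
  25a + 5b + c = -61
Solving the system yields a = -2, b = -2, c = -1.
So p(x) = -2x^2 - 2x - 1.
The coefficient of x is -2.

-2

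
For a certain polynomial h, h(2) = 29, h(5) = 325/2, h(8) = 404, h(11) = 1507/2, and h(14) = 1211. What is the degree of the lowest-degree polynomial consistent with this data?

2

Forward differences of the values at s = 2, 5, 8, 11, 14:
  h  : 29  325/2  404  1507/2  1211
  Δ  : 267/2  483/2  699/2  915/2
  Δ^2: 108  108  108
  Δ^3: 0  0
  Δ^4: 0
The second differences are constant (108) and nonzero, while all higher differences vanish, so the minimal degree is 2.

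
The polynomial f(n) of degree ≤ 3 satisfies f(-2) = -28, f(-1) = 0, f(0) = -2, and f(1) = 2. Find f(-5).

Write f(n) = an^3 + bn^2 + cn + d. Substituting each data point gives a linear system:
  -8a + 4b - 2c + d = -28
  -a + b - c + d = 0
  d = -2
  a + b + c + d = 2
Solving the system yields a = 6, b = 3, c = -5, d = -2.
So f(n) = 6n^3 + 3n^2 - 5n - 2.
Then f(-5) = -652.

-652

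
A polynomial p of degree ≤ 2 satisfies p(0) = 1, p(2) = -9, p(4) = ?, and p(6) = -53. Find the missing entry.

On equispaced nodes a degree-2 polynomial has vanishing third forward difference, so
  - p(0) + 3·p(2) - 3·p(4) + p(6) = 0.
Substituting the known values and solving for p(4):
  -3·p(4) = 81
  p(4) = -27.

-27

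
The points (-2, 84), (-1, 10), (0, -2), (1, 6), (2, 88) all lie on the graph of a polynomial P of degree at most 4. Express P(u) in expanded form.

P(u) = 4u^4 + u^3 + 6u^2 - 3u - 2

Write P(u) = au^4 + bu^3 + cu^2 + du + e. Substituting each data point gives a linear system:
  16a - 8b + 4c - 2d + e = 84
  a - b + c - d + e = 10
  e = -2
  a + b + c + d + e = 6
  16a + 8b + 4c + 2d + e = 88
Solving the system yields a = 4, b = 1, c = 6, d = -3, e = -2.
So P(u) = 4u⁴ + u³ + 6u² - 3u - 2.
Check: P(0) = -2. ✓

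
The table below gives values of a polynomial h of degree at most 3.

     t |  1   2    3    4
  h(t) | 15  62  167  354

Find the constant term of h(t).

Write h(t) = at^3 + bt^2 + ct + d. Substituting each data point gives a linear system:
  a + b + c + d = 15
  8a + 4b + 2c + d = 62
  27a + 9b + 3c + d = 167
  64a + 16b + 4c + d = 354
Solving the system yields a = 4, b = 5, c = 4, d = 2.
So h(t) = 4t^3 + 5t^2 + 4t + 2.
The constant term is 2.

2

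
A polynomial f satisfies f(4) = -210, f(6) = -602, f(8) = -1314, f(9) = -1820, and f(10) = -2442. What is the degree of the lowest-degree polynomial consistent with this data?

3

Divided differences on the nodes 4, 6, 8, 9, 10:
  order 0: -210  -602  -1314  -1820  -2442
  order 1: -196  -356  -506  -622
  order 2: -40  -50  -58
  order 3: -2  -2
  order 4: 0
The order-3 divided differences are all -2 (nonzero) and every higher order vanishes, so the data lies on a polynomial of degree exactly 3.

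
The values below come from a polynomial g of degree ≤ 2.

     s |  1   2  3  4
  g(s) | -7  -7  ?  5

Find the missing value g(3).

The 3 known points determine the degree-2 polynomial uniquely.
Write g(s) = as^2 + bs + c. Substituting each data point gives a linear system:
  a + b + c = -7
  4a + 2b + c = -7
  16a + 4b + c = 5
Solving the system yields a = 2, b = -6, c = -3.
So g(s) = 2s² - 6s - 3.
Then g(3) = -3.

-3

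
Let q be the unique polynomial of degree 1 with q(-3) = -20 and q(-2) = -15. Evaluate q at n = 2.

Write q(n) = an + b. Substituting each data point gives a linear system:
  -3a + b = -20
  -2a + b = -15
Solving the system yields a = 5, b = -5.
So q(n) = 5n - 5.
Then q(2) = 5.

5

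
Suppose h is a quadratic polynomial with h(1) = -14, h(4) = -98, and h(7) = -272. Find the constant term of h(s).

-6

Write h(s) = as^2 + bs + c. Substituting each data point gives a linear system:
  a + b + c = -14
  16a + 4b + c = -98
  49a + 7b + c = -272
Solving the system yields a = -5, b = -3, c = -6.
So h(s) = -5s² - 3s - 6.
The constant term is -6.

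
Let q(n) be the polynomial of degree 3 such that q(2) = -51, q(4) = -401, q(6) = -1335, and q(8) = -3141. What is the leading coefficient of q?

-6

Write q(n) = an^3 + bn^2 + cn + d. Substituting each data point gives a linear system:
  8a + 4b + 2c + d = -51
  64a + 16b + 4c + d = -401
  216a + 36b + 6c + d = -1335
  512a + 64b + 8c + d = -3141
Solving the system yields a = -6, b = -1, c = -1, d = 3.
So q(n) = -6n^3 - n^2 - n + 3.
The leading coefficient is -6.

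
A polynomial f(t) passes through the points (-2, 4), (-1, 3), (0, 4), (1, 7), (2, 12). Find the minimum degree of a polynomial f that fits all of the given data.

Forward differences of the values at t = -2, -1, 0, 1, 2:
  f  : 4  3  4  7  12
  Δ  : -1  1  3  5
  Δ^2: 2  2  2
  Δ^3: 0  0
  Δ^4: 0
The second differences are constant (2) and nonzero, while all higher differences vanish, so the minimal degree is 2.

2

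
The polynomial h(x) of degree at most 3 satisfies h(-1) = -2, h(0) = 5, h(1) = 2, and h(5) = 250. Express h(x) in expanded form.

Write h(x) = ax^3 + bx^2 + cx + d. Substituting each data point gives a linear system:
  -a + b - c + d = -2
  d = 5
  a + b + c + d = 2
  125a + 25b + 5c + d = 250
Solving the system yields a = 3, b = -5, c = -1, d = 5.
So h(x) = 3x³ - 5x² - x + 5.
Check: h(-1) = -2. ✓

h(x) = 3x^3 - 5x^2 - x + 5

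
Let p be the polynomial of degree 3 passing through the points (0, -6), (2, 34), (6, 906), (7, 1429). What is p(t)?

p(t) = 4t^3 + t^2 + 2t - 6

Using the Lagrange interpolation formula with nodes 0, 2, 6, 7:
  L_0(t) = (t - 2)(t - 6)(t - 7) / -84
  L_1(t) = t(t - 6)(t - 7) / 40
  L_2(t) = t(t - 2)(t - 7) / -24
  L_3(t) = t(t - 2)(t - 6) / 35
Then p(t) = -6·L_0(t) + 34·L_1(t) + 906·L_2(t) + 1429·L_3(t).
Expanding and collecting terms gives p(t) = 4t^3 + t^2 + 2t - 6.
Check: p(2) = 34. ✓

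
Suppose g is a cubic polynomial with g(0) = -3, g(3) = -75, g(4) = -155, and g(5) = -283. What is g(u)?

g(u) = -2u^3 - 6u - 3

Write g(u) = au^3 + bu^2 + cu + d. Substituting each data point gives a linear system:
  d = -3
  27a + 9b + 3c + d = -75
  64a + 16b + 4c + d = -155
  125a + 25b + 5c + d = -283
Solving the system yields a = -2, b = 0, c = -6, d = -3.
So g(u) = -2u^3 - 6u - 3.
Check: g(0) = -3. ✓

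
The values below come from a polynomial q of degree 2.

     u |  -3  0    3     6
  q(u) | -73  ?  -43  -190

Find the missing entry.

-4

The 3 known points determine the degree-2 polynomial uniquely.
Write q(u) = au^2 + bu + c. Substituting each data point gives a linear system:
  9a - 3b + c = -73
  9a + 3b + c = -43
  36a + 6b + c = -190
Solving the system yields a = -6, b = 5, c = -4.
So q(u) = -6u^2 + 5u - 4.
Then q(0) = -4.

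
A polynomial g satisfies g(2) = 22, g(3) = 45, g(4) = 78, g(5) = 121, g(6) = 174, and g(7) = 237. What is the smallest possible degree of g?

Forward differences of the values at s = 2, 3, 4, 5, 6, 7:
  g  : 22  45  78  121  174  237
  Δ  : 23  33  43  53  63
  Δ^2: 10  10  10  10
  Δ^3: 0  0  0
  Δ^4: 0  0
  Δ^5: 0
The second differences are constant (10) and nonzero, while all higher differences vanish, so the minimal degree is 2.

2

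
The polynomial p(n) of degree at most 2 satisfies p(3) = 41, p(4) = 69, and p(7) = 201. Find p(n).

Write p(n) = an^2 + bn + c. Substituting each data point gives a linear system:
  9a + 3b + c = 41
  16a + 4b + c = 69
  49a + 7b + c = 201
Solving the system yields a = 4, b = 0, c = 5.
So p(n) = 4n^2 + 5.
Check: p(3) = 41. ✓

p(n) = 4n^2 + 5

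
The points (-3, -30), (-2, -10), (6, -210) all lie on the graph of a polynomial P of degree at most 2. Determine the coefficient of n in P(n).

-5

Write P(n) = an^2 + bn + c. Substituting each data point gives a linear system:
  9a - 3b + c = -30
  4a - 2b + c = -10
  36a + 6b + c = -210
Solving the system yields a = -5, b = -5, c = 0.
So P(n) = -5n² - 5n.
The coefficient of n is -5.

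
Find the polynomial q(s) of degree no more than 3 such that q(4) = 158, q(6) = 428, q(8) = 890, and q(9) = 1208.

Write q(s) = as^3 + bs^2 + cs + d. Substituting each data point gives a linear system:
  64a + 16b + 4c + d = 158
  216a + 36b + 6c + d = 428
  512a + 64b + 8c + d = 890
  729a + 81b + 9c + d = 1208
Solving the system yields a = 1, b = 6, c = -1, d = 2.
So q(s) = s^3 + 6s^2 - s + 2.
Check: q(8) = 890. ✓

q(s) = s^3 + 6s^2 - s + 2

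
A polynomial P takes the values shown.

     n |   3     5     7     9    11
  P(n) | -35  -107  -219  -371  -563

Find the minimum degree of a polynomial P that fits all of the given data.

2

Forward differences of the values at n = 3, 5, 7, 9, 11:
  P  : -35  -107  -219  -371  -563
  Δ  : -72  -112  -152  -192
  Δ^2: -40  -40  -40
  Δ^3: 0  0
  Δ^4: 0
The second differences are constant (-40) and nonzero, while all higher differences vanish, so the minimal degree is 2.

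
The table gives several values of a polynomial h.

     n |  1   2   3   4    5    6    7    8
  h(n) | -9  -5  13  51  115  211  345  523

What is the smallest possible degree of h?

3

Forward differences of the values at n = 1, 2, 3, 4, 5, 6, 7, 8:
  h  : -9  -5  13  51  115  211  345  523
  Δ  : 4  18  38  64  96  134  178
  Δ^2: 14  20  26  32  38  44
  Δ^3: 6  6  6  6  6
  Δ^4: 0  0  0  0
  Δ^5: 0  0  0
  Δ^6: 0  0
  Δ^7: 0
The third differences are constant (6) and nonzero, while all higher differences vanish, so the minimal degree is 3.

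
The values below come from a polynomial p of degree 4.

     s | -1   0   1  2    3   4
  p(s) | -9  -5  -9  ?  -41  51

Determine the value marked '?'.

-33

The 5 known points determine the degree-4 polynomial uniquely.
Write p(s) = as^4 + bs^3 + cs^2 + ds + e. Substituting each data point gives a linear system:
  a - b + c - d + e = -9
  e = -5
  a + b + c + d + e = -9
  81a + 27b + 9c + 3d + e = -41
  256a + 64b + 16c + 4d + e = 51
Solving the system yields a = 2, b = -6, c = -6, d = 6, e = -5.
So p(s) = 2s^4 - 6s^3 - 6s^2 + 6s - 5.
Then p(2) = -33.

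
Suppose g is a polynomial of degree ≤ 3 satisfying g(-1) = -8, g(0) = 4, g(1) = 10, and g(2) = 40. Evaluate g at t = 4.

Using the Lagrange interpolation formula with nodes -1, 0, 1, 2:
  L_0(t) = t(t - 1)(t - 2) / -6
  L_1(t) = (t + 1)(t - 1)(t - 2) / 2
  L_2(t) = (t + 1)t(t - 2) / -2
  L_3(t) = (t + 1)t(t - 1) / 6
Then g(t) = -8·L_0(t) + 4·L_1(t) + 10·L_2(t) + 40·L_3(t).
Expanding and collecting terms gives g(t) = 5t^3 - 3t^2 + 4t + 4.
Evaluating at t = 4: g(4) = 292.

292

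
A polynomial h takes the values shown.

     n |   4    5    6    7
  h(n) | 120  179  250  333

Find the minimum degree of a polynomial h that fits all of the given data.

Forward differences of the values at n = 4, 5, 6, 7:
  h  : 120  179  250  333
  Δ  : 59  71  83
  Δ^2: 12  12
  Δ^3: 0
The second differences are constant (12) and nonzero, while all higher differences vanish, so the minimal degree is 2.

2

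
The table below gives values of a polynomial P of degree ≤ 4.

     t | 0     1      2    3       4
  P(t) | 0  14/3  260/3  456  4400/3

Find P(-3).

Forward differences of the values at t = 0, 1, 2, 3, 4:
  P  : 0  14/3  260/3  456  4400/3
  Δ  : 14/3  82  1108/3  3032/3
  Δ^2: 232/3  862/3  1924/3
  Δ^3: 210  354
  Δ^4: 144
The fourth differences are constant, confirming degree 4.
Interpolating (Newton forward form) and evaluating at t = -3 gives P(-3) = 510.

510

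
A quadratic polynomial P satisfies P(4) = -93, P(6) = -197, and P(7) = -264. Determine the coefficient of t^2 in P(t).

Write P(t) = at^2 + bt + c. Substituting each data point gives a linear system:
  16a + 4b + c = -93
  36a + 6b + c = -197
  49a + 7b + c = -264
Solving the system yields a = -5, b = -2, c = -5.
So P(t) = -5t² - 2t - 5.
The leading coefficient is -5.

-5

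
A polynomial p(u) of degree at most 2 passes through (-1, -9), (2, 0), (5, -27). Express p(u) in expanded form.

p(u) = -2u^2 + 5u - 2

Write p(u) = au^2 + bu + c. Substituting each data point gives a linear system:
  a - b + c = -9
  4a + 2b + c = 0
  25a + 5b + c = -27
Solving the system yields a = -2, b = 5, c = -2.
So p(u) = -2u^2 + 5u - 2.
Check: p(5) = -27. ✓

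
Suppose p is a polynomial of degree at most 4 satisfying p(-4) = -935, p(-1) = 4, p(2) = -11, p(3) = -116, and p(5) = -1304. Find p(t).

Write p(t) = at^4 + bt^3 + ct^2 + dt + e. Substituting each data point gives a linear system:
  256a - 64b + 16c - 4d + e = -935
  a - b + c - d + e = 4
  16a + 8b + 4c + 2d + e = -11
  81a + 27b + 9c + 3d + e = -116
  625a + 125b + 25c + 5d + e = -1304
Solving the system yields a = -3, b = 4, c = 4, d = -6, e = 1.
So p(t) = -3t^4 + 4t^3 + 4t^2 - 6t + 1.
Check: p(-1) = 4. ✓

p(t) = -3t^4 + 4t^3 + 4t^2 - 6t + 1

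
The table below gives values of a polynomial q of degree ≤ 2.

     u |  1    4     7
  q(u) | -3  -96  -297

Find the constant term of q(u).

Write q(u) = au^2 + bu + c. Substituting each data point gives a linear system:
  a + b + c = -3
  16a + 4b + c = -96
  49a + 7b + c = -297
Solving the system yields a = -6, b = -1, c = 4.
So q(u) = -6u^2 - u + 4.
The constant term is 4.

4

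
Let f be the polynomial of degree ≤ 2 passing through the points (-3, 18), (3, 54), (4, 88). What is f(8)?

Using the Lagrange interpolation formula with nodes -3, 3, 4:
  L_0(x) = (x - 3)(x - 4) / 42
  L_1(x) = (x + 3)(x - 4) / -6
  L_2(x) = (x + 3)(x - 3) / 7
Then f(x) = 18·L_0(x) + 54·L_1(x) + 88·L_2(x).
Expanding and collecting terms gives f(x) = 4x² + 6x.
Evaluating at x = 8: f(8) = 304.

304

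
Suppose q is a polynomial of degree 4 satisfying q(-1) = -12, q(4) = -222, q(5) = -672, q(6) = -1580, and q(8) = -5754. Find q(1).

Using the Lagrange interpolation formula with nodes -1, 4, 5, 6, 8:
  L_0(u) = (u - 4)(u - 5)(u - 6)(u - 8) / 1890
  L_1(u) = (u + 1)(u - 5)(u - 6)(u - 8) / -40
  L_2(u) = (u + 1)(u - 4)(u - 6)(u - 8) / 18
  L_3(u) = (u + 1)(u - 4)(u - 5)(u - 8) / -28
  L_4(u) = (u + 1)(u - 4)(u - 5)(u - 6) / 216
Then q(u) = -12·L_0(u) - 222·L_1(u) - 672·L_2(u) - 1580·L_3(u) - 5754·L_4(u).
Expanding and collecting terms gives q(u) = -2u^4 + 5u^3 - 2u^2 + u - 2.
Evaluating at u = 1: q(1) = 0.

0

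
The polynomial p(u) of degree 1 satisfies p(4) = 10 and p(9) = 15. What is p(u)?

p(u) = u + 6

Using the Lagrange interpolation formula with nodes 4, 9:
  L_0(u) = (u - 9) / -5
  L_1(u) = (u - 4) / 5
Then p(u) = 10·L_0(u) + 15·L_1(u).
Expanding and collecting terms gives p(u) = u + 6.
Check: p(9) = 15. ✓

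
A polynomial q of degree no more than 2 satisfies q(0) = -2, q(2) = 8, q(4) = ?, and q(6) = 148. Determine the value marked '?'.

58

On equispaced nodes a degree-2 polynomial has vanishing third forward difference, so
  - q(0) + 3·q(2) - 3·q(4) + q(6) = 0.
Substituting the known values and solving for q(4):
  -3·q(4) = -174
  q(4) = 58.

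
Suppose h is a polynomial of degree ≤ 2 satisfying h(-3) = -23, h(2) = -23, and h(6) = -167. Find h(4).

Write h(x) = ax^2 + bx + c. Substituting each data point gives a linear system:
  9a - 3b + c = -23
  4a + 2b + c = -23
  36a + 6b + c = -167
Solving the system yields a = -4, b = -4, c = 1.
So h(x) = -4x² - 4x + 1.
Then h(4) = -79.

-79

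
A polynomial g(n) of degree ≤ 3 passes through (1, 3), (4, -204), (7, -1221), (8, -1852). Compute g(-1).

Using the Lagrange interpolation formula with nodes 1, 4, 7, 8:
  L_0(n) = (n - 4)(n - 7)(n - 8) / -126
  L_1(n) = (n - 1)(n - 7)(n - 8) / 36
  L_2(n) = (n - 1)(n - 4)(n - 8) / -18
  L_3(n) = (n - 1)(n - 4)(n - 7) / 28
Then g(n) = 3·L_0(n) - 204·L_1(n) - 1221·L_2(n) - 1852·L_3(n).
Expanding and collecting terms gives g(n) = -4n^3 + 3n^2 + 4.
Evaluating at n = -1: g(-1) = 11.

11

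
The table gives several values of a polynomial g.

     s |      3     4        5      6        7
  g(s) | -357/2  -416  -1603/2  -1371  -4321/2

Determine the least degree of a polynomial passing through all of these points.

Forward differences of the values at s = 3, 4, 5, 6, 7:
  g  : -357/2  -416  -1603/2  -1371  -4321/2
  Δ  : -475/2  -771/2  -1139/2  -1579/2
  Δ^2: -148  -184  -220
  Δ^3: -36  -36
  Δ^4: 0
The third differences are constant (-36) and nonzero, while all higher differences vanish, so the minimal degree is 3.

3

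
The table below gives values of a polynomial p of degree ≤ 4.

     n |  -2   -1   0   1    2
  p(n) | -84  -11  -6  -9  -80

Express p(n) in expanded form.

Write p(n) = an^4 + bn^3 + cn^2 + dn + e. Substituting each data point gives a linear system:
  16a - 8b + 4c - 2d + e = -84
  a - b + c - d + e = -11
  e = -6
  a + b + c + d + e = -9
  16a + 8b + 4c + 2d + e = -80
Solving the system yields a = -5, b = 0, c = 1, d = 1, e = -6.
So p(n) = -5n⁴ + n² + n - 6.
Check: p(0) = -6. ✓

p(n) = -5n^4 + n^2 + n - 6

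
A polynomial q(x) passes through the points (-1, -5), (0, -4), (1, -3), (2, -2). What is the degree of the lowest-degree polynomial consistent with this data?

1

Forward differences of the values at x = -1, 0, 1, 2:
  q  : -5  -4  -3  -2
  Δ  : 1  1  1
  Δ^2: 0  0
  Δ^3: 0
The first differences are constant (1) and nonzero, while all higher differences vanish, so the minimal degree is 1.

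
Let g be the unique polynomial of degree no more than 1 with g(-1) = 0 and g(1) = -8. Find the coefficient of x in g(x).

-4

Write g(x) = ax + b. Substituting each data point gives a linear system:
  -a + b = 0
  a + b = -8
Solving the system yields a = -4, b = -4.
So g(x) = -4x - 4.
The leading coefficient is -4.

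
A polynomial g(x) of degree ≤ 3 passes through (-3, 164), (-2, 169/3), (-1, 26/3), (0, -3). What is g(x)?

Using the Lagrange interpolation formula with nodes -3, -2, -1, 0:
  L_0(x) = (x + 2)(x + 1)x / -6
  L_1(x) = (x + 3)(x + 1)x / 2
  L_2(x) = (x + 3)(x + 2)x / -2
  L_3(x) = (x + 3)(x + 2)(x + 1) / 6
Then g(x) = 164·L_0(x) + 169/3·L_1(x) + 26/3·L_2(x) - 3·L_3(x).
Expanding and collecting terms gives g(x) = -4x^3 + 6x^2 - (5/3)x - 3.
Check: g(-3) = 164. ✓

g(x) = -4x^3 + 6x^2 - (5/3)x - 3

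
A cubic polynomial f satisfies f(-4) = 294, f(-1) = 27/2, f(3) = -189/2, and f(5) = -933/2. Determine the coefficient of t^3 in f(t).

-4

Write f(t) = at^3 + bt^2 + ct + d. Substituting each data point gives a linear system:
  -64a + 16b - 4c + d = 294
  -a + b - c + d = 27/2
  27a + 9b + 3c + d = -189/2
  125a + 25b + 5c + d = -933/2
Solving the system yields a = -4, b = 3/2, c = -2, d = 6.
So f(t) = -4t³ + (3/2)t² - 2t + 6.
The leading coefficient is -4.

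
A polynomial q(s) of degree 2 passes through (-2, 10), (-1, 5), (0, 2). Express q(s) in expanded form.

Using the Lagrange interpolation formula with nodes -2, -1, 0:
  L_0(s) = (s + 1)s / 2
  L_1(s) = (s + 2)s / -1
  L_2(s) = (s + 2)(s + 1) / 2
Then q(s) = 10·L_0(s) + 5·L_1(s) + 2·L_2(s).
Expanding and collecting terms gives q(s) = s² - 2s + 2.
Check: q(0) = 2. ✓

q(s) = s^2 - 2s + 2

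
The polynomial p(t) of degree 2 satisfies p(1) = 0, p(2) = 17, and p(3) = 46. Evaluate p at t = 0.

-5

Using the Lagrange interpolation formula with nodes 1, 2, 3:
  L_0(t) = (t - 2)(t - 3) / 2
  L_1(t) = (t - 1)(t - 3) / -1
  L_2(t) = (t - 1)(t - 2) / 2
Then p(t) = 0·L_0(t) + 17·L_1(t) + 46·L_2(t).
Expanding and collecting terms gives p(t) = 6t^2 - t - 5.
Evaluating at t = 0: p(0) = -5.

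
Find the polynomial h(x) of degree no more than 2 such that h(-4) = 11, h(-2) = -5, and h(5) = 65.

Write h(x) = ax^2 + bx + c. Substituting each data point gives a linear system:
  16a - 4b + c = 11
  4a - 2b + c = -5
  25a + 5b + c = 65
Solving the system yields a = 2, b = 4, c = -5.
So h(x) = 2x^2 + 4x - 5.
Check: h(5) = 65. ✓

h(x) = 2x^2 + 4x - 5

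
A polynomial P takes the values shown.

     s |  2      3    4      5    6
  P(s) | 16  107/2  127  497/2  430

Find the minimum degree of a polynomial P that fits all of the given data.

Forward differences of the values at s = 2, 3, 4, 5, 6:
  P  : 16  107/2  127  497/2  430
  Δ  : 75/2  147/2  243/2  363/2
  Δ^2: 36  48  60
  Δ^3: 12  12
  Δ^4: 0
The third differences are constant (12) and nonzero, while all higher differences vanish, so the minimal degree is 3.

3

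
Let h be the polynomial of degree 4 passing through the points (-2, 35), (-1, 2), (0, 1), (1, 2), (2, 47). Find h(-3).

202

Using the Lagrange interpolation formula with nodes -2, -1, 0, 1, 2:
  L_0(s) = (s + 1)s(s - 1)(s - 2) / 24
  L_1(s) = (s + 2)s(s - 1)(s - 2) / -6
  L_2(s) = (s + 2)(s + 1)(s - 1)(s - 2) / 4
  L_3(s) = (s + 2)(s + 1)s(s - 2) / -6
  L_4(s) = (s + 2)(s + 1)s(s - 1) / 24
Then h(s) = 35·L_0(s) + 2·L_1(s) + 1·L_2(s) + 2·L_3(s) + 47·L_4(s).
Expanding and collecting terms gives h(s) = 3s^4 + s^3 - 2s^2 - s + 1.
Evaluating at s = -3: h(-3) = 202.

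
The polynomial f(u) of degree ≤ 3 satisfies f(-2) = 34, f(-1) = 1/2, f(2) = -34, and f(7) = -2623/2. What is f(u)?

f(u) = -4u^3 + (3/2)u^2 - u - 6

Write f(u) = au^3 + bu^2 + cu + d. Substituting each data point gives a linear system:
  -8a + 4b - 2c + d = 34
  -a + b - c + d = 1/2
  8a + 4b + 2c + d = -34
  343a + 49b + 7c + d = -2623/2
Solving the system yields a = -4, b = 3/2, c = -1, d = -6.
So f(u) = -4u³ + (3/2)u² - u - 6.
Check: f(-1) = 1/2. ✓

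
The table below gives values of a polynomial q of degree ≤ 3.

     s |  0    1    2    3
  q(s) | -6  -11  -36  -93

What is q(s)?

q(s) = -2s^3 - 4s^2 + s - 6

Write q(s) = as^3 + bs^2 + cs + d. Substituting each data point gives a linear system:
  d = -6
  a + b + c + d = -11
  8a + 4b + 2c + d = -36
  27a + 9b + 3c + d = -93
Solving the system yields a = -2, b = -4, c = 1, d = -6.
So q(s) = -2s^3 - 4s^2 + s - 6.
Check: q(1) = -11. ✓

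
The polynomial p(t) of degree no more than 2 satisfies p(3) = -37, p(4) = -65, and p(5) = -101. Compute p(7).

-197

Write p(t) = at^2 + bt + c. Substituting each data point gives a linear system:
  9a + 3b + c = -37
  16a + 4b + c = -65
  25a + 5b + c = -101
Solving the system yields a = -4, b = 0, c = -1.
So p(t) = -4t² - 1.
Then p(7) = -197.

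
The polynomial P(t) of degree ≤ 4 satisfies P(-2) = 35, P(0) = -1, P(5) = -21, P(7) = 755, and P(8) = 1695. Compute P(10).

Using the Lagrange interpolation formula with nodes -2, 0, 5, 7, 8:
  L_0(t) = t(t - 5)(t - 7)(t - 8) / 1260
  L_1(t) = (t + 2)(t - 5)(t - 7)(t - 8) / -560
  L_2(t) = (t + 2)t(t - 7)(t - 8) / 210
  L_3(t) = (t + 2)t(t - 5)(t - 8) / -126
  L_4(t) = (t + 2)t(t - 5)(t - 7) / 240
Then P(t) = 35·L_0(t) - 1·L_1(t) - 21·L_2(t) + 755·L_3(t) + 1695·L_4(t).
Expanding and collecting terms gives P(t) = t^4 - 4t^3 - 5t^2 - 4t - 1.
Evaluating at t = 10: P(10) = 5459.

5459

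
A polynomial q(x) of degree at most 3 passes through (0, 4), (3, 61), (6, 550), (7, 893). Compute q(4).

Write q(x) = ax^3 + bx^2 + cx + d. Substituting each data point gives a linear system:
  d = 4
  27a + 9b + 3c + d = 61
  216a + 36b + 6c + d = 550
  343a + 49b + 7c + d = 893
Solving the system yields a = 3, b = -3, c = 1, d = 4.
So q(x) = 3x^3 - 3x^2 + x + 4.
Then q(4) = 152.

152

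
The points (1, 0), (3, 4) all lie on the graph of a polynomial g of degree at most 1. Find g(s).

g(s) = 2s - 2

Using the Lagrange interpolation formula with nodes 1, 3:
  L_0(s) = (s - 3) / -2
  L_1(s) = (s - 1) / 2
Then g(s) = 0·L_0(s) + 4·L_1(s).
Expanding and collecting terms gives g(s) = 2s - 2.
Check: g(1) = 0. ✓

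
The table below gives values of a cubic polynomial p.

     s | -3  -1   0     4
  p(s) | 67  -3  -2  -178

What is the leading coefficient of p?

Write p(s) = as^3 + bs^2 + cs + d. Substituting each data point gives a linear system:
  -27a + 9b - 3c + d = 67
  -a + b - c + d = -3
  d = -2
  64a + 16b + 4c + d = -178
Solving the system yields a = -3, b = 0, c = 4, d = -2.
So p(s) = -3s³ + 4s - 2.
The leading coefficient is -3.

-3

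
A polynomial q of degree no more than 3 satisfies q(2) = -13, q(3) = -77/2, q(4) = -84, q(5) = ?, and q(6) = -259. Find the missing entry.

-311/2

The 4 known points determine the degree-3 polynomial uniquely.
Write q(x) = ax^3 + bx^2 + cx + d. Substituting each data point gives a linear system:
  8a + 4b + 2c + d = -13
  27a + 9b + 3c + d = -77/2
  64a + 16b + 4c + d = -84
  216a + 36b + 6c + d = -259
Solving the system yields a = -1, b = -1, c = -3/2, d = 2.
So q(x) = -x^3 - x^2 - (3/2)x + 2.
Then q(5) = -311/2.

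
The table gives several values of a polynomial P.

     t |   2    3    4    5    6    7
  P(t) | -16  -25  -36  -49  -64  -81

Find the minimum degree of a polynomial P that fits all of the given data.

Forward differences of the values at t = 2, 3, 4, 5, 6, 7:
  P  : -16  -25  -36  -49  -64  -81
  Δ  : -9  -11  -13  -15  -17
  Δ^2: -2  -2  -2  -2
  Δ^3: 0  0  0
  Δ^4: 0  0
  Δ^5: 0
The second differences are constant (-2) and nonzero, while all higher differences vanish, so the minimal degree is 2.

2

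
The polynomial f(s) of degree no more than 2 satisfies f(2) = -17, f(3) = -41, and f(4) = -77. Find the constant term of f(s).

Write f(s) = as^2 + bs + c. Substituting each data point gives a linear system:
  4a + 2b + c = -17
  9a + 3b + c = -41
  16a + 4b + c = -77
Solving the system yields a = -6, b = 6, c = -5.
So f(s) = -6s^2 + 6s - 5.
The constant term is -5.

-5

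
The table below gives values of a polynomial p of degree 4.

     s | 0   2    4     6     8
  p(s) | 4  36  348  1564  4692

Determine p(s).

Write p(s) = as^4 + bs^3 + cs^2 + ds + e. Substituting each data point gives a linear system:
  e = 4
  16a + 8b + 4c + 2d + e = 36
  256a + 64b + 16c + 4d + e = 348
  1296a + 216b + 36c + 6d + e = 1564
  4096a + 512b + 64c + 8d + e = 4692
Solving the system yields a = 1, b = 1, c = 1, d = 2, e = 4.
So p(s) = s⁴ + s³ + s² + 2s + 4.
Check: p(8) = 4692. ✓

p(s) = s^4 + s^3 + s^2 + 2s + 4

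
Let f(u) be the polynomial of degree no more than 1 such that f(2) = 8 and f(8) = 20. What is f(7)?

Write f(u) = au + b. Substituting each data point gives a linear system:
  2a + b = 8
  8a + b = 20
Solving the system yields a = 2, b = 4.
So f(u) = 2u + 4.
Then f(7) = 18.

18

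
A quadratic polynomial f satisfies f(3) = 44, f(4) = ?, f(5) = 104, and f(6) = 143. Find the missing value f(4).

71

On equispaced nodes a degree-2 polynomial has vanishing third forward difference, so
  - f(3) + 3·f(4) - 3·f(5) + f(6) = 0.
Substituting the known values and solving for f(4):
  3·f(4) = 213
  f(4) = 71.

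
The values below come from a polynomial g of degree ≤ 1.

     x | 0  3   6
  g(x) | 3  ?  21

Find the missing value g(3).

On equispaced nodes a degree-1 polynomial has vanishing second forward difference, so
  g(0) - 2·g(3) + g(6) = 0.
Substituting the known values and solving for g(3):
  -2·g(3) = -24
  g(3) = 12.

12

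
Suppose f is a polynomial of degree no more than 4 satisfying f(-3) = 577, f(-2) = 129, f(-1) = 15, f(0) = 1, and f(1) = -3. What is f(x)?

f(x) = 6x^4 - 3x^3 - x^2 - 6x + 1

Write f(x) = ax^4 + bx^3 + cx^2 + dx + e. Substituting each data point gives a linear system:
  81a - 27b + 9c - 3d + e = 577
  16a - 8b + 4c - 2d + e = 129
  a - b + c - d + e = 15
  e = 1
  a + b + c + d + e = -3
Solving the system yields a = 6, b = -3, c = -1, d = -6, e = 1.
So f(x) = 6x^4 - 3x^3 - x^2 - 6x + 1.
Check: f(-2) = 129. ✓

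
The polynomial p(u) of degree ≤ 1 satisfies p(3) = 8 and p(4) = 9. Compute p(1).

Using the Lagrange interpolation formula with nodes 3, 4:
  L_0(u) = (u - 4) / -1
  L_1(u) = (u - 3) / 1
Then p(u) = 8·L_0(u) + 9·L_1(u).
Expanding and collecting terms gives p(u) = u + 5.
Evaluating at u = 1: p(1) = 6.

6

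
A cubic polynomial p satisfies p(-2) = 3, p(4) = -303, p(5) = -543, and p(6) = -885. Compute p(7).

-1347

Using the Lagrange interpolation formula with nodes -2, 4, 5, 6:
  L_0(n) = (n - 4)(n - 5)(n - 6) / -336
  L_1(n) = (n + 2)(n - 5)(n - 6) / 12
  L_2(n) = (n + 2)(n - 4)(n - 6) / -7
  L_3(n) = (n + 2)(n - 4)(n - 5) / 16
Then p(n) = 3·L_0(n) - 303·L_1(n) - 543·L_2(n) - 885·L_3(n).
Expanding and collecting terms gives p(n) = -3n³ - 6n² - 3n - 3.
Evaluating at n = 7: p(7) = -1347.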